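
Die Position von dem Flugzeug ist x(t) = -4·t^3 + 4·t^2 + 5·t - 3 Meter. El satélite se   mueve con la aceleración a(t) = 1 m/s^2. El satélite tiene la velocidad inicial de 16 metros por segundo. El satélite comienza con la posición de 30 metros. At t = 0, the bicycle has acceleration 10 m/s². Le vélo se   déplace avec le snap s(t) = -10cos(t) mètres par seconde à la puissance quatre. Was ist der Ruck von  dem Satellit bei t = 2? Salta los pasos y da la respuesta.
Die Antwort ist 0.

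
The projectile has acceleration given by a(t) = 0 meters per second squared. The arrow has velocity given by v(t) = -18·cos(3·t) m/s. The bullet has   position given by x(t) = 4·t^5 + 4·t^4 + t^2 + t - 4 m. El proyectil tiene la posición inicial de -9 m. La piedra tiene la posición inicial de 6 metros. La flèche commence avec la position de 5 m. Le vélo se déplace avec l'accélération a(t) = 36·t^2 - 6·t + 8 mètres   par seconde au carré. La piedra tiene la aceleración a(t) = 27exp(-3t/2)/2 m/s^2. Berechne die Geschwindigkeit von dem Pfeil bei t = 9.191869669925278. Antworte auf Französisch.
De l'équation de la vitesse v(t) = -18·cos(3·t), nous substituons t = 9.191869669925278 pour obtenir v = 13.7819344487857.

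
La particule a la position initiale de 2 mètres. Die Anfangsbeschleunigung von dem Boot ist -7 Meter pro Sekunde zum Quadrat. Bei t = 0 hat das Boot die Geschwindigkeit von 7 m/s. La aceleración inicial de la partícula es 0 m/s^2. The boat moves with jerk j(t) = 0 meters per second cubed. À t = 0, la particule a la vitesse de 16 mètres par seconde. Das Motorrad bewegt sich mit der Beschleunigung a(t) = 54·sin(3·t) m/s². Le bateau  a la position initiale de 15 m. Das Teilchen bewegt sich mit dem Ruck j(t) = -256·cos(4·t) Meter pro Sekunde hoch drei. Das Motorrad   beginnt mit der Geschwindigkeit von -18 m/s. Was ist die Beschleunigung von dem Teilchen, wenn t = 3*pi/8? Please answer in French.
Pour résoudre ceci, nous devons prendre 1 intégrale de notre équation du jerk j(t) = -256·cos(4·t). En intégrant le jerk et en utilisant la condition initiale a(0) = 0, nous obtenons a(t) = -64·sin(4·t). En utilisant a(t) = -64·sin(4·t) et en substituant t = 3*pi/8, nous trouvons a = 64.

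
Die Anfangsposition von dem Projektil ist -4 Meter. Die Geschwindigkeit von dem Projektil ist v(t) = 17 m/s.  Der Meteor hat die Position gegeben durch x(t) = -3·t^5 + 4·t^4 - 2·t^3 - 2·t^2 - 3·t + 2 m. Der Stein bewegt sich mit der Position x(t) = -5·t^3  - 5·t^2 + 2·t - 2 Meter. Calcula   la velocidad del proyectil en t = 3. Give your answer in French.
En utilisant v(t) = 17 et en substituant t = 3, nous trouvons v = 17.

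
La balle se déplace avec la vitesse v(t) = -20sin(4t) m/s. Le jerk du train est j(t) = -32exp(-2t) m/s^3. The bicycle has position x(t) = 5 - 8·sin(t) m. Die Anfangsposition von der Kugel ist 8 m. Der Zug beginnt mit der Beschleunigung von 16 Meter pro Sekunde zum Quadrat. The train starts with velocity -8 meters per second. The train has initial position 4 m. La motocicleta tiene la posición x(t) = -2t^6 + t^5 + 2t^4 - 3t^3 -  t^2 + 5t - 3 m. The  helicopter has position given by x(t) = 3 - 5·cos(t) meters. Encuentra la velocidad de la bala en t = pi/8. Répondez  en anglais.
From the given velocity equation v(t) = -20·sin(4·t), we substitute t = pi/8 to get v = -20.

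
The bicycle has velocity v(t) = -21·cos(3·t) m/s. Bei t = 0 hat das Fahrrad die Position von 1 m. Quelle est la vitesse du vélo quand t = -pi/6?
Nous avons la vitesse v(t) = -21·cos(3·t). En substituant t = -pi/6: v(-pi/6) = 0.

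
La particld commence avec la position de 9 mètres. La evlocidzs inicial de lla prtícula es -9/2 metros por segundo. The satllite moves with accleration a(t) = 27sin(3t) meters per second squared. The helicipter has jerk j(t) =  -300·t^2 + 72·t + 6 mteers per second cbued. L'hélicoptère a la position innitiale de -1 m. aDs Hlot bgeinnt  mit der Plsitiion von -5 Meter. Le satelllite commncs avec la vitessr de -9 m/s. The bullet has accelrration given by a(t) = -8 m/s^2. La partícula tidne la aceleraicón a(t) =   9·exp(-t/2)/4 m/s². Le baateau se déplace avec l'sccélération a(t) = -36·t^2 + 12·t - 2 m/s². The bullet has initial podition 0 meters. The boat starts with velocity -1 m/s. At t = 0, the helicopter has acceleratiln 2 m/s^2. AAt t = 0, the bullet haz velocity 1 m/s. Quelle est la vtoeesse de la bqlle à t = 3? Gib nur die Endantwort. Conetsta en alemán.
v(3) = -23.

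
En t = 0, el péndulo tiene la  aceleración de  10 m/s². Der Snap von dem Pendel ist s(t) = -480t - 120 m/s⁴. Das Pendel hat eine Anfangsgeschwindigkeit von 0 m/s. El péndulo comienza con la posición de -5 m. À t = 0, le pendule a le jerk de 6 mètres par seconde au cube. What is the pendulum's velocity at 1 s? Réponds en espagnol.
Partiendo del snap s(t) = -480·t - 120, tomamos 3 antiderivadas. La antiderivada del snap es la sacudida. Usando j(0) = 6, obtenemos j(t) = -240·t^2 - 120·t + 6. Integrando la sacudida y usando la condición inicial a(0) = 10, obtenemos a(t) = -80·t^3 - 60·t^2 + 6·t + 10. Tomando ∫a(t)dt y aplicando v(0) = 0, encontramos v(t) = t·(-20·t^3 - 20·t^2 + 3·t + 10). De la ecuación de la velocidad v(t) = t·(-20·t^3 - 20·t^2 + 3·t + 10), sustituimos t = 1 para obtener v = -27.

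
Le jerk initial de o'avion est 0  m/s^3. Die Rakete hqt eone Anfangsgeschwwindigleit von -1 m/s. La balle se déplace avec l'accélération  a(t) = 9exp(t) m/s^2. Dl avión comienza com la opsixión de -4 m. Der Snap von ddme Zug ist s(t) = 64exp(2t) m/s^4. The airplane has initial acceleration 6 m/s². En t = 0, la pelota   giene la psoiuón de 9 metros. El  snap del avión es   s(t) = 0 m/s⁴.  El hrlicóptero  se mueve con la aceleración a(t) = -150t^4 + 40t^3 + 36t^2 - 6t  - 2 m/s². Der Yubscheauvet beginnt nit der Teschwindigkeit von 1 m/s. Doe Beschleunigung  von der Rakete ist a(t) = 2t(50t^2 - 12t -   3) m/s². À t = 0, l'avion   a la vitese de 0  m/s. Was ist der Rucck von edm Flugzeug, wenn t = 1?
Um dies zu lösen, müssen wir 1 Integral unserer Gleichung für den Snap s(t) = 0 finden. Das Integral von dem Snap ist der Ruck. Mit j(0) = 0 erhalten wir j(t) = 0. Aus der Gleichung für den Ruck j(t) = 0, setzen wir t = 1 ein und erhalten j = 0.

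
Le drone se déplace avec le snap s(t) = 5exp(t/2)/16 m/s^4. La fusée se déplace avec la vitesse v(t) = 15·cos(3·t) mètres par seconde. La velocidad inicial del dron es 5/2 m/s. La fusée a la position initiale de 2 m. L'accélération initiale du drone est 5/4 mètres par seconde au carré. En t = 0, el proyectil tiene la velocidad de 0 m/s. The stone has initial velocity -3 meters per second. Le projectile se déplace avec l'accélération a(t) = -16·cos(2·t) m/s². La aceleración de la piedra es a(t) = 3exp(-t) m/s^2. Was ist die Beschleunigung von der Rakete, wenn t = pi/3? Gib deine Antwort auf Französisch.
Nous devons dériver notre équation de la vitesse v(t) = 15·cos(3·t) 1 fois. En prenant d/dt de v(t), nous trouvons a(t) = -45·sin(3·t). De l'équation de l'accélération a(t) = -45·sin(3·t), nous substituons t = pi/3 pour obtenir a = 0.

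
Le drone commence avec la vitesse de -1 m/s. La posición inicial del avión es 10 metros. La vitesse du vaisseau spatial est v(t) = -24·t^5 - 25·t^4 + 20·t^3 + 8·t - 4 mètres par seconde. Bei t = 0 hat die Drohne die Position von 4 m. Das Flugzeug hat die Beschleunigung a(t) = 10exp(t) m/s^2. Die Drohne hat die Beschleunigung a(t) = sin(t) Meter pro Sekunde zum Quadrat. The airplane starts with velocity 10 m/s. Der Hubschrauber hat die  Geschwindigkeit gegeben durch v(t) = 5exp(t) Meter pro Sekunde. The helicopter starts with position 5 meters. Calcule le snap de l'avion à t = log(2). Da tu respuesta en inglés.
Starting from acceleration a(t) = 10·exp(t), we take 2 derivatives. Taking d/dt of a(t), we find j(t) = 10·exp(t). Taking d/dt of j(t), we find s(t) = 10·exp(t). Using s(t) = 10·exp(t) and substituting t = log(2), we find s = 20.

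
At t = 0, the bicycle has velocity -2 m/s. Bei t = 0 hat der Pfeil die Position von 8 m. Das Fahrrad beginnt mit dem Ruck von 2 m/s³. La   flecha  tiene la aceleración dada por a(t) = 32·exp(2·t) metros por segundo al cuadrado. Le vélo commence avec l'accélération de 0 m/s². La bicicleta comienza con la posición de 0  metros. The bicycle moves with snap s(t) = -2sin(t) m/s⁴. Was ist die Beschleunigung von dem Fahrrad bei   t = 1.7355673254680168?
Um dies zu lösen, müssen wir 2 Integrale unserer Gleichung für den Snap s(t) = -2·sin(t) finden. Das Integral von dem Snap, mit j(0) = 2, ergibt den Ruck: j(t) = 2·cos(t). Durch Integration von dem Ruck und Verwendung der Anfangsbedingung a(0) = 0, erhalten wir a(t) = 2·sin(t). Mit a(t) = 2·sin(t) und Einsetzen von t = 1.7355673254680168, finden wir a = 1.97291188696615.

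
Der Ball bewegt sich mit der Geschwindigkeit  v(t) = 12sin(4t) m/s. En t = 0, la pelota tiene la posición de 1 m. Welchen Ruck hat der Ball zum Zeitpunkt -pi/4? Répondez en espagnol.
Para resolver esto, necesitamos tomar 2 derivadas de nuestra ecuación de la velocidad v(t) = 12·sin(4·t). Derivando la velocidad, obtenemos la aceleración: a(t) = 48·cos(4·t). La derivada de la aceleración da la sacudida: j(t) = -192·sin(4·t). Usando j(t) = -192·sin(4·t) y sustituyendo t = -pi/4, encontramos j = 0.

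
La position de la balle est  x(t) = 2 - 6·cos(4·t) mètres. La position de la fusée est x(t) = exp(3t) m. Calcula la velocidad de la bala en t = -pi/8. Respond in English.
Starting from position x(t) = 2 - 6·cos(4·t), we take 1 derivative. Differentiating position, we get velocity: v(t) = 24·sin(4·t). We have velocity v(t) = 24·sin(4·t). Substituting t = -pi/8: v(-pi/8) = -24.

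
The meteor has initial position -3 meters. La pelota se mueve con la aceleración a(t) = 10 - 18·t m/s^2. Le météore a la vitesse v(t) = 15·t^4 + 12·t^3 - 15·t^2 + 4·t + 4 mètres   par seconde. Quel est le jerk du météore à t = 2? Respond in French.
Nous devons dériver notre équation de la vitesse v(t) = 15·t^4 + 12·t^3 - 15·t^2 + 4·t + 4 2 fois. La dérivée de la vitesse donne l'accélération: a(t) = 60·t^3 + 36·t^2 - 30·t + 4. La dérivée de l'accélération donne le jerk: j(t) = 180·t^2 + 72·t - 30. En utilisant j(t) = 180·t^2 + 72·t - 30 et en substituant t = 2, nous trouvons j = 834.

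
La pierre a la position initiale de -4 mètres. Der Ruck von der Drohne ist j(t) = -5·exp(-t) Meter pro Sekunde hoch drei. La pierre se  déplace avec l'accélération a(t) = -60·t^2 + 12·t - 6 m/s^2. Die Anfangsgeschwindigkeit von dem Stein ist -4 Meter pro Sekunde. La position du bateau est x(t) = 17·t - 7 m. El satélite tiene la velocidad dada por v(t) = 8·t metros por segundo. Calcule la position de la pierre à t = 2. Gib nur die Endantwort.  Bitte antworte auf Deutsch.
Die Position bei t = 2 ist x = -88.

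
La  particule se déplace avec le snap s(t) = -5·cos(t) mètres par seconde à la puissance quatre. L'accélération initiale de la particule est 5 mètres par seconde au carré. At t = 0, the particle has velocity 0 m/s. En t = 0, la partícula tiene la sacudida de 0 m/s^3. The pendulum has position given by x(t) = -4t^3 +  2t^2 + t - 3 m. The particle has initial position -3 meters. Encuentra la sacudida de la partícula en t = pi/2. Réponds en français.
Pour résoudre ceci, nous devons prendre 1 intégrale de notre équation du snap s(t) = -5·cos(t). La primitive du snap, avec j(0) = 0, donne le jerk: j(t) = -5·sin(t). Nous avons le jerk j(t) = -5·sin(t). En substituant t = pi/2: j(pi/2) = -5.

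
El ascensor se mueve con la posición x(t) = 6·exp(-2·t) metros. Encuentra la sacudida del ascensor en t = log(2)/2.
Para resolver esto, necesitamos tomar 3 derivadas de nuestra ecuación de la posición x(t) = 6·exp(-2·t). Derivando la posición, obtenemos la velocidad: v(t) = -12·exp(-2·t). Derivando la velocidad, obtenemos la aceleración: a(t) = 24·exp(-2·t). La derivada de la aceleración da la sacudida: j(t) = -48·exp(-2·t). Tenemos la sacudida j(t) = -48·exp(-2·t). Sustituyendo t = log(2)/2: j(log(2)/2) = -24.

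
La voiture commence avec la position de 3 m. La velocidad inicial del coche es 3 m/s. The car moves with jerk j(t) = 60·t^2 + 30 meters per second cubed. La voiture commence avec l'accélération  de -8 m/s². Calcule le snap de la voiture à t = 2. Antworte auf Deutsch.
Um dies zu lösen, müssen wir 1 Ableitung unserer Gleichung für den Ruck j(t) = 60·t^2 + 30 nehmen. Die Ableitung von dem Ruck ergibt den Snap: s(t) = 120·t. Wir haben den Snap s(t) = 120·t. Durch Einsetzen von t = 2: s(2) = 240.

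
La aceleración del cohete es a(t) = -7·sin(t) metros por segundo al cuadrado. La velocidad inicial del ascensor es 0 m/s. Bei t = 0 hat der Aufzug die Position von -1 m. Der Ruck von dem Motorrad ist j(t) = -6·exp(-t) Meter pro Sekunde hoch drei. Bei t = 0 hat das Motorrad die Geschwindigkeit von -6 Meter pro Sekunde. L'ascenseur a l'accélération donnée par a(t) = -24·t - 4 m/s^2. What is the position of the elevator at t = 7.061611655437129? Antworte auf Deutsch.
Wir müssen unsere Gleichung für die Beschleunigung a(t) = -24·t - 4 2-mal integrieren. Durch Integration von der Beschleunigung und Verwendung der Anfangsbedingung v(0) = 0, erhalten wir v(t) = 4·t·(-3·t - 1). Mit ∫v(t)dt und Anwendung von x(0) = -1, finden wir x(t) = -4·t^3 - 2·t^2 - 1. Mit x(t) = -4·t^3 - 2·t^2 - 1 und Einsetzen von t = 7.061611655437129, finden wir x = -1509.28017092305.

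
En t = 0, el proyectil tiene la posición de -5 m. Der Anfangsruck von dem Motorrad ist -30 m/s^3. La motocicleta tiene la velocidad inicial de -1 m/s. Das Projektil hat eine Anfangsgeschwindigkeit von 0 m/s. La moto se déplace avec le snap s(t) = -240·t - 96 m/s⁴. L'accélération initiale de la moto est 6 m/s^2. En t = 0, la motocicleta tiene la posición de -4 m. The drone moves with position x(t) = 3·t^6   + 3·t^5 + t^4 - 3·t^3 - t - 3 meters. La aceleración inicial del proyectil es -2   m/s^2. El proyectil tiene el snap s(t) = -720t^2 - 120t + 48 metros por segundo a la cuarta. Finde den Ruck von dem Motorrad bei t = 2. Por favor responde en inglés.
We must find the integral of our snap equation s(t) = -240·t - 96 1 time. Taking ∫s(t)dt and applying j(0) = -30, we find j(t) = -120·t^2 - 96·t - 30. We have jerk j(t) = -120·t^2 - 96·t - 30. Substituting t = 2: j(2) = -702.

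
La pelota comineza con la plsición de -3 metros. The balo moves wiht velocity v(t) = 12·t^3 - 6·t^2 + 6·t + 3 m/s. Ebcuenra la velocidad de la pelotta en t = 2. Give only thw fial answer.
En t = 2, v = 87.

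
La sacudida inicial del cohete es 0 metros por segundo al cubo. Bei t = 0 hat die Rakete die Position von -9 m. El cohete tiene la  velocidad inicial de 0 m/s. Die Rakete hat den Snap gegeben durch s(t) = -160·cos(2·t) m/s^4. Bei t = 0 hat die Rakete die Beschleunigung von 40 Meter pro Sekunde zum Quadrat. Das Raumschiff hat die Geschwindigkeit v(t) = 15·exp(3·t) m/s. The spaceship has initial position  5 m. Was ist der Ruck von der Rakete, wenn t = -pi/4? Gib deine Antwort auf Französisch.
Pour résoudre ceci, nous devons prendre 1 intégrale de notre équation du snap s(t) = -160·cos(2·t). La primitive du snap est le jerk. En utilisant j(0) = 0, nous obtenons j(t) = -80·sin(2·t). Nous avons le jerk j(t) = -80·sin(2·t). En substituant t = -pi/4: j(-pi/4) = 80.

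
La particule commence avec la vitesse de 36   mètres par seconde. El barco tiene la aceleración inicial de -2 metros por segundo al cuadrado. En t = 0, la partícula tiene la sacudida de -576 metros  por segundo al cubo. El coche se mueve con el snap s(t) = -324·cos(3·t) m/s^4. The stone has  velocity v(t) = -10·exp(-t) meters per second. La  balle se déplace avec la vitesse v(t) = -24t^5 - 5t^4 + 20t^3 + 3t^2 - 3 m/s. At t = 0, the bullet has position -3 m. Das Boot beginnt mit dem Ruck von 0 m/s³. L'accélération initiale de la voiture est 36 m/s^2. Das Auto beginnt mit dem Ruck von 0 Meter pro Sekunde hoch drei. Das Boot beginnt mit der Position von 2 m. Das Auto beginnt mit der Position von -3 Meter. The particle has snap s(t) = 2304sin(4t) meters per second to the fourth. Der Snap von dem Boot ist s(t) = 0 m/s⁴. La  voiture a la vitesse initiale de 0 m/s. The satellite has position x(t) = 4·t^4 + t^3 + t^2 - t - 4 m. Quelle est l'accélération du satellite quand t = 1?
Nous devons dériver notre équation de la position x(t) = 4·t^4 + t^3 + t^2 - t - 4 2 fois. En dérivant la position, nous obtenons la vitesse: v(t) = 16·t^3 + 3·t^2 + 2·t - 1. La dérivée de la vitesse donne l'accélération: a(t) = 48·t^2 + 6·t + 2. En utilisant a(t) = 48·t^2 + 6·t + 2 et en substituant t = 1, nous trouvons a = 56.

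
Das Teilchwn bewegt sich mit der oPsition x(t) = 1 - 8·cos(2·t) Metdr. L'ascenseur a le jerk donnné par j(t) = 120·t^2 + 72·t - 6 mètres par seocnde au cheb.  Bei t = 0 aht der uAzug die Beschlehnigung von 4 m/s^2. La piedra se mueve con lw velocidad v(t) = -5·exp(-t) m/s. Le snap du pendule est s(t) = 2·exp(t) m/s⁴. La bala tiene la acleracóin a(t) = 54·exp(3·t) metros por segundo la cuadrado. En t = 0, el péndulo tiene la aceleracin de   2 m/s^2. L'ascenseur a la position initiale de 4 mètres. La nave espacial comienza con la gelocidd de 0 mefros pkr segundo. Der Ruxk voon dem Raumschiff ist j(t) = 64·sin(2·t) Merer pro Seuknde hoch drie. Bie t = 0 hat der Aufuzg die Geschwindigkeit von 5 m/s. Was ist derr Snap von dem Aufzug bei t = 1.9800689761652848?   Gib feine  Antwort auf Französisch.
Nous devons dériver notre équation du jerk j(t) = 120·t^2 + 72·t - 6 1 fois. En prenant d/dt de j(t), nous trouvons s(t) = 240·t + 72. De l'équation du snap s(t) = 240·t + 72, nous substituons t = 1.9800689761652848 pour obtenir s = 547.216554279668.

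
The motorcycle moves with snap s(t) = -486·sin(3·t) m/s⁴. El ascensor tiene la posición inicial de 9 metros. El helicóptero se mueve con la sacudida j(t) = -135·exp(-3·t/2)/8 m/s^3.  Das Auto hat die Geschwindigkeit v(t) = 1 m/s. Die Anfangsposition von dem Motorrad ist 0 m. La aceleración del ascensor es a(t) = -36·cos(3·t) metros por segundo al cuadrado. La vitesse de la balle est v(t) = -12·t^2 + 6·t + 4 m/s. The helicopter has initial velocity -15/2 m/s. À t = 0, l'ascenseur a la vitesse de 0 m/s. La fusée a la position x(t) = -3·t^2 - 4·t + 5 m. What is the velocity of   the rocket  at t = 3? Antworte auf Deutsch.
Wir müssen unsere Gleichung für die Position x(t) = -3·t^2 - 4·t + 5 1-mal ableiten. Durch Ableiten von der Position erhalten wir die Geschwindigkeit: v(t) = -6·t - 4. Aus der Gleichung für die Geschwindigkeit v(t) = -6·t - 4, setzen wir t = 3 ein und erhalten v = -22.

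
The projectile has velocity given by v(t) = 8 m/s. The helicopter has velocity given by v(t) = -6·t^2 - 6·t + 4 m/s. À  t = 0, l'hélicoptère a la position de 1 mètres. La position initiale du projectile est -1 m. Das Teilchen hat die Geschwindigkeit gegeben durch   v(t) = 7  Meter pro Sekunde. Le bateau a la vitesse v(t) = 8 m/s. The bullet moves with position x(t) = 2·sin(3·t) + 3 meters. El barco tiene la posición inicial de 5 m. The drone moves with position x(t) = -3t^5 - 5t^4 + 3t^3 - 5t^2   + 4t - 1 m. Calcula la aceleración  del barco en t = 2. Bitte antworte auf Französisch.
Pour résoudre ceci, nous devons prendre 1 dérivée de notre équation de la vitesse v(t) = 8. En prenant d/dt de v(t), nous trouvons a(t) = 0. Nous avons l'accélération a(t) = 0. En substituant t = 2: a(2) = 0.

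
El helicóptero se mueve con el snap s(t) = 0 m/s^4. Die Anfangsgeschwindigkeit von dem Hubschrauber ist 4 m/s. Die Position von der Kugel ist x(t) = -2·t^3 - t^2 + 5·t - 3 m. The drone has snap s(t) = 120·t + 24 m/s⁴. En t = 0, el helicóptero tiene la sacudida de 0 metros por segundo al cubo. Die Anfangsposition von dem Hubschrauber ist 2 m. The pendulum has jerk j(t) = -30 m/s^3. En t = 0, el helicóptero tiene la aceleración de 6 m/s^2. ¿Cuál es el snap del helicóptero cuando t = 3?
Usando s(t) = 0 y sustituyendo t = 3, encontramos s = 0.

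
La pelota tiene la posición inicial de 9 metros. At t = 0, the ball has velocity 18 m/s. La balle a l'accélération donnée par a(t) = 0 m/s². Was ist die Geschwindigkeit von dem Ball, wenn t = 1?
Um dies zu lösen, müssen wir 1 Stammfunktion unserer Gleichung für die Beschleunigung a(t) = 0 finden. Das Integral von der Beschleunigung, mit v(0) = 18, ergibt die Geschwindigkeit: v(t) = 18. Aus der Gleichung für die Geschwindigkeit v(t) = 18, setzen wir t = 1 ein und erhalten v = 18.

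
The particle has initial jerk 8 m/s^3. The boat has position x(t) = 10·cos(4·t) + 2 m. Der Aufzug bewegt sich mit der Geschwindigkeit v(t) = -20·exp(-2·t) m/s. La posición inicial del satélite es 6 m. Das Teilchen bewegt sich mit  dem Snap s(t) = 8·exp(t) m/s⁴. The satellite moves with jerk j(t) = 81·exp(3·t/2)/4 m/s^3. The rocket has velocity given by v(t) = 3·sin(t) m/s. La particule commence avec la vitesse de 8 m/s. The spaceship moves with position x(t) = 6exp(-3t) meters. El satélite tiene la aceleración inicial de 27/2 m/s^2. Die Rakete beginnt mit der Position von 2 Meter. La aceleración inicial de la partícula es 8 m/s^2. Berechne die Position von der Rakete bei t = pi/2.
Wir müssen die Stammfunktion unserer Gleichung für die Geschwindigkeit v(t) = 3·sin(t) 1-mal finden. Das Integral von der Geschwindigkeit ist die Position. Mit x(0) = 2 erhalten wir x(t) = 5 - 3·cos(t). Wir haben die Position x(t) = 5 - 3·cos(t). Durch Einsetzen von t = pi/2: x(pi/2) = 5.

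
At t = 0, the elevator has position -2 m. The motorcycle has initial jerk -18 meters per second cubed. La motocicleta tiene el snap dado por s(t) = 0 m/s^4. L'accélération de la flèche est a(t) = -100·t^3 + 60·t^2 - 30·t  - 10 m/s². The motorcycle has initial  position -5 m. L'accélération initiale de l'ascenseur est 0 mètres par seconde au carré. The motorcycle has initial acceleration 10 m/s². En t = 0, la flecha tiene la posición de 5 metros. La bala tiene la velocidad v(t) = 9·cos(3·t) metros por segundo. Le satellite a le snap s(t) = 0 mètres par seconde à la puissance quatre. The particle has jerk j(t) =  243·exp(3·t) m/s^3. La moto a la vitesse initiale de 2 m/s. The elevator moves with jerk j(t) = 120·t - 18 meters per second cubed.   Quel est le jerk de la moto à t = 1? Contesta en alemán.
Wir müssen unsere Gleichung für den Snap s(t) = 0 1-mal integrieren. Durch Integration von dem Snap und Verwendung der Anfangsbedingung j(0) = -18, erhalten wir j(t) = -18. Mit j(t) = -18 und Einsetzen von t = 1, finden wir j = -18.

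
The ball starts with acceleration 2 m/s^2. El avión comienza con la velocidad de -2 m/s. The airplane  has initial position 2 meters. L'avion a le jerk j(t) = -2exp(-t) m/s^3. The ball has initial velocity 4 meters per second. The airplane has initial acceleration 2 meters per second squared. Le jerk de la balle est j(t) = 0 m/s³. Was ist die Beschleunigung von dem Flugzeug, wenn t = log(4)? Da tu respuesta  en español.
Partiendo de la sacudida j(t) = -2·exp(-t), tomamos 1 antiderivada. La integral de la sacudida, con a(0) = 2, da la aceleración: a(t) = 2·exp(-t). Tenemos la aceleración a(t) = 2·exp(-t). Sustituyendo t = log(4): a(log(4)) = 1/2.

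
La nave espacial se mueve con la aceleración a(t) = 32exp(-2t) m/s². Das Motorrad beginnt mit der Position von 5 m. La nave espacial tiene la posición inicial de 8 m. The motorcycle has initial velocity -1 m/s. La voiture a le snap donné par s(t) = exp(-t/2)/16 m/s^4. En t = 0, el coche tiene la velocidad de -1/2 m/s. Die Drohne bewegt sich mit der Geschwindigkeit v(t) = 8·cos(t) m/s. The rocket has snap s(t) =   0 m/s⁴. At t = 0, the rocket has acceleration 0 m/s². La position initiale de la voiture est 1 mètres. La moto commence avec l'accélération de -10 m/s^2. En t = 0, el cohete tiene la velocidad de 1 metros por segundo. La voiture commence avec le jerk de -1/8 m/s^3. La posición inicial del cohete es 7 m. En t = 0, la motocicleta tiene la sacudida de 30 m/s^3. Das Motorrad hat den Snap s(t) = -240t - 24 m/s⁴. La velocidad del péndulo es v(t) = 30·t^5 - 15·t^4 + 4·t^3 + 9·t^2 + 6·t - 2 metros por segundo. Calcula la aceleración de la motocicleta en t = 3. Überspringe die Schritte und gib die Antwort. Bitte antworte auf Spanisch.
La respuesta es -1108.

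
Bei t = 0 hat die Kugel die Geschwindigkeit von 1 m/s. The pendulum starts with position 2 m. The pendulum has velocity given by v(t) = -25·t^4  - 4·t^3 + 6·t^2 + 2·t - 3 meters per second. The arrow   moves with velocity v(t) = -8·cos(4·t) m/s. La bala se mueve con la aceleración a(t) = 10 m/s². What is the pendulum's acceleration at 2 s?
Starting from velocity v(t) = -25·t^4 - 4·t^3 + 6·t^2 + 2·t - 3, we take 1 derivative. Taking d/dt of v(t), we find a(t) = -100·t^3 - 12·t^2 + 12·t + 2. We have acceleration a(t) = -100·t^3 - 12·t^2 + 12·t + 2. Substituting t = 2: a(2) = -822.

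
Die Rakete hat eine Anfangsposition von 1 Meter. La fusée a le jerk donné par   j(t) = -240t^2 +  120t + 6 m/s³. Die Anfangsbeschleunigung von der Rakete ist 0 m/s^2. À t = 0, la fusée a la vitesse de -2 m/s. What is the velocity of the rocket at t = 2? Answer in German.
Wir müssen unsere Gleichung für den Ruck j(t) = -240·t^2 + 120·t + 6 2-mal integrieren. Die Stammfunktion von dem Ruck, mit a(0) = 0, ergibt die Beschleunigung: a(t) = 2·t·(-40·t^2 + 30·t + 3). Durch Integration von der Beschleunigung und Verwendung der Anfangsbedingung v(0) = -2, erhalten wir v(t) = -20·t^4 + 20·t^3 + 3·t^2 - 2. Mit v(t) = -20·t^4 + 20·t^3 + 3·t^2 - 2 und Einsetzen von t = 2, finden wir v = -150.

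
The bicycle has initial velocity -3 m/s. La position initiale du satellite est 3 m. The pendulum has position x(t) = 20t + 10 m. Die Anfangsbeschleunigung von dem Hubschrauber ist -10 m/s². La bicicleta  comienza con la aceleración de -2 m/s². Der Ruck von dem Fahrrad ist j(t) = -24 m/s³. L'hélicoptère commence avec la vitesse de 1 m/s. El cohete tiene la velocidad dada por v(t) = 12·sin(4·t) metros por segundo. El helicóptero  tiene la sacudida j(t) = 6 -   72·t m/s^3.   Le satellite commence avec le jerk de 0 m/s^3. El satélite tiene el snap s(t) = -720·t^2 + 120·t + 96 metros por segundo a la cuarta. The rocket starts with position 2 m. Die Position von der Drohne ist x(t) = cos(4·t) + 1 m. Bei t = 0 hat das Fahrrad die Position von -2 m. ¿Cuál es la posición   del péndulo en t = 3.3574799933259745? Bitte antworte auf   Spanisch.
De la ecuación de la posición x(t) = 20·t + 10, sustituimos t = 3.3574799933259745 para obtener x = 77.1495998665195.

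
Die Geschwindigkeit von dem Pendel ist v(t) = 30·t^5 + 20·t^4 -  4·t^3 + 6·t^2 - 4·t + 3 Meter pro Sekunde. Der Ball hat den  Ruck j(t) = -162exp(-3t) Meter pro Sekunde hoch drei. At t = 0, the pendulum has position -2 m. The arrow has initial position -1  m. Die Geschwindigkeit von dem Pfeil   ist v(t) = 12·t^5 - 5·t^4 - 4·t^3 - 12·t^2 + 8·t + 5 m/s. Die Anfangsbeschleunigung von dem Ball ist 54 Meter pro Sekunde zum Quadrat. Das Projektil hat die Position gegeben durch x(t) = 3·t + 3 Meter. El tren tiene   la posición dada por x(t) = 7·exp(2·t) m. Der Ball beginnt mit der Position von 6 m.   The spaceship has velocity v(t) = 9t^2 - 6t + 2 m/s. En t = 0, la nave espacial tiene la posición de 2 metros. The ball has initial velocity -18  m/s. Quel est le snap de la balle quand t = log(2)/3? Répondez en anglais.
We must differentiate our jerk equation j(t) = -162·exp(-3·t) 1 time. The derivative of jerk gives snap: s(t) = 486·exp(-3·t). We have snap s(t) = 486·exp(-3·t). Substituting t = log(2)/3: s(log(2)/3) = 243.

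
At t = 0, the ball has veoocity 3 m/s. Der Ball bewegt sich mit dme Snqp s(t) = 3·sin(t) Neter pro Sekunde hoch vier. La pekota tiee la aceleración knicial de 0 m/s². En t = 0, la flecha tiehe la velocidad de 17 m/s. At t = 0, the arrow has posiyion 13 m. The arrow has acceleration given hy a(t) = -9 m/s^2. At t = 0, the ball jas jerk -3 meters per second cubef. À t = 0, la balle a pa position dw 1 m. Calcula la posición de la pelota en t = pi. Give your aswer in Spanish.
Necesitamos integrar nuestra ecuación del snap s(t) = 3·sin(t) 4 veces. Integrando el snap y usando la condición inicial j(0) = -3, obtenemos j(t) = -3·cos(t). La integral de la sacudida, con a(0) = 0, da la aceleración: a(t) = -3·sin(t). La integral de la aceleración, con v(0) = 3, da la velocidad: v(t) = 3·cos(t). Integrando la velocidad y usando la condición inicial x(0) = 1, obtenemos x(t) = 3·sin(t) + 1. Usando x(t) = 3·sin(t) + 1 y sustituyendo t = pi, encontramos x = 1.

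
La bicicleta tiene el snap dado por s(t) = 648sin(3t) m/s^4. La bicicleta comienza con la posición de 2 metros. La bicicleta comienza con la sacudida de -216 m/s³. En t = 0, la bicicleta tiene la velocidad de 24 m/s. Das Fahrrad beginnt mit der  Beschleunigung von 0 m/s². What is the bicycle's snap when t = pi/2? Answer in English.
Using s(t) = 648·sin(3·t) and substituting t = pi/2, we find s = -648.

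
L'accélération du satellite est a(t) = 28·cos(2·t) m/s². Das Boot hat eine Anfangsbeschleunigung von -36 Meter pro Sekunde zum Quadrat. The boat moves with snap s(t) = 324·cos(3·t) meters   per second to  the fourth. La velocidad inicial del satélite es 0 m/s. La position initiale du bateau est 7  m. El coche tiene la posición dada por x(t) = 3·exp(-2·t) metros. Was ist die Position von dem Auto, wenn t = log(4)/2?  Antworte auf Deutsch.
Aus der Gleichung für die Position x(t) = 3·exp(-2·t), setzen wir t = log(4)/2 ein und erhalten x = 3/4.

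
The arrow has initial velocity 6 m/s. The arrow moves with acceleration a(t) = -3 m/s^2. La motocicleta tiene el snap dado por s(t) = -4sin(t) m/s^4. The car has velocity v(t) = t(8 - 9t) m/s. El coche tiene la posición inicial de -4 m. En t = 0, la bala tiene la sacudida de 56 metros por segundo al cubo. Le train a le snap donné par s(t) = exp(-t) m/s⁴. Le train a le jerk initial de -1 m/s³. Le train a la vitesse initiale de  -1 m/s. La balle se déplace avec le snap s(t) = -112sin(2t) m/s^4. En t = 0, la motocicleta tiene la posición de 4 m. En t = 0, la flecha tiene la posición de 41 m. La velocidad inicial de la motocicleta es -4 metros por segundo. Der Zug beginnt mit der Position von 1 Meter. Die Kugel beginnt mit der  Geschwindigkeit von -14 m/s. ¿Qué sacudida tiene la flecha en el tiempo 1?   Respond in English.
Starting from acceleration a(t) = -3, we take 1 derivative. Differentiating acceleration, we get jerk: j(t) = 0. Using j(t) = 0 and substituting t = 1, we find j = 0.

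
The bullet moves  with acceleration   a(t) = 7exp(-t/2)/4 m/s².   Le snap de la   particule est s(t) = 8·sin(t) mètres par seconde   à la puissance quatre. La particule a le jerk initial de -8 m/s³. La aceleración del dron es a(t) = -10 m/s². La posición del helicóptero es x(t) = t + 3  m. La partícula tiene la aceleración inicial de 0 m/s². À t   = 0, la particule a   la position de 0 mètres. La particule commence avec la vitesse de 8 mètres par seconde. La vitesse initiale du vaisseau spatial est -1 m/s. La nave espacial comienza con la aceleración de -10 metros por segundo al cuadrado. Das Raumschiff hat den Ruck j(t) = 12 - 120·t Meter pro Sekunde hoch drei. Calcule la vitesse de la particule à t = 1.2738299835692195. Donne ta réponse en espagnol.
Debemos encontrar la integral de nuestra ecuación del snap s(t) = 8·sin(t) 3 veces. La antiderivada del snap, con j(0) = -8, da la sacudida: j(t) = -8·cos(t). La integral de la sacudida, con a(0) = 0, da la aceleración: a(t) = -8·sin(t). Tomando ∫a(t)dt y aplicando v(0) = 8, encontramos v(t) = 8·cos(t). Tenemos la velocidad v(t) = 8·cos(t). Sustituyendo t = 1.2738299835692195: v(1.2738299835692195) = 2.34096550598913.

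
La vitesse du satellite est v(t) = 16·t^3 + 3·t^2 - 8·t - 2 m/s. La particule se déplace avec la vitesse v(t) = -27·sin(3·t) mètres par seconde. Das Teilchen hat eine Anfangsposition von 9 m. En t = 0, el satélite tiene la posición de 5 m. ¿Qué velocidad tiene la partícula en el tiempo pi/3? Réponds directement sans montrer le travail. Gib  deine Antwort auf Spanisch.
La respuesta es 0.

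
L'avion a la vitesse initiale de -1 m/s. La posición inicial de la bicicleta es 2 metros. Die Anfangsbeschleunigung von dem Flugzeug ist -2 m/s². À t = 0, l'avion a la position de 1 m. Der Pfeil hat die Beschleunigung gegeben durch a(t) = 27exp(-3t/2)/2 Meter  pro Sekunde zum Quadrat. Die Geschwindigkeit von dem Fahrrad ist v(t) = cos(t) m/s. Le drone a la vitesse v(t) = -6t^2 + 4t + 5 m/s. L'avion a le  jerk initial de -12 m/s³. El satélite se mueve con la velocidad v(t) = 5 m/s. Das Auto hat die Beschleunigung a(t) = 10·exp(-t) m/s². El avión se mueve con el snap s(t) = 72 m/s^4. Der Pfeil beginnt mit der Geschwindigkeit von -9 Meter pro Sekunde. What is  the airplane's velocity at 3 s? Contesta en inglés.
To find the answer, we compute 3 antiderivatives of s(t) = 72. Taking ∫s(t)dt and applying j(0) = -12, we find j(t) = 72·t - 12. Taking ∫j(t)dt and applying a(0) = -2, we find a(t) = 36·t^2 - 12·t - 2. Integrating acceleration and using the initial condition v(0) = -1, we get v(t) = 12·t^3 - 6·t^2 - 2·t - 1. From the given velocity equation v(t) = 12·t^3 - 6·t^2 - 2·t - 1, we substitute t = 3 to get v = 263.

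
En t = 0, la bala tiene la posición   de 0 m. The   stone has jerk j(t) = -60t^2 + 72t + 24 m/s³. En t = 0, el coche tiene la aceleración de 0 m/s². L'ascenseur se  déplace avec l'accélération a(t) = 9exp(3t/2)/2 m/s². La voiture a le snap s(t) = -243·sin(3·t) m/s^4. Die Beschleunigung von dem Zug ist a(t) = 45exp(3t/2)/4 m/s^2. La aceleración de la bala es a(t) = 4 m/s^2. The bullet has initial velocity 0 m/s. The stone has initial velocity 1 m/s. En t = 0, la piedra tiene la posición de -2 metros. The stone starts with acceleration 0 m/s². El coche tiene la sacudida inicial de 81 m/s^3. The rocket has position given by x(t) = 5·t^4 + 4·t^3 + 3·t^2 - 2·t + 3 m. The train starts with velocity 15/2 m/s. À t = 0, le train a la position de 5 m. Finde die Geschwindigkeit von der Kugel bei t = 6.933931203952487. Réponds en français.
Nous devons trouver la primitive de notre équation de l'accélération a(t) = 4 1 fois. En intégrant l'accélération et en utilisant la condition initiale v(0) = 0, nous obtenons v(t) = 4·t. En utilisant v(t) = 4·t et en substituant t = 6.933931203952487, nous trouvons v = 27.7357248158099.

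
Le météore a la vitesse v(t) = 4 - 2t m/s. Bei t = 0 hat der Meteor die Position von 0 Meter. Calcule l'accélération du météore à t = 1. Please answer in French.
En partant de la vitesse v(t) = 4 - 2·t, nous prenons 1 dérivée. En dérivant la vitesse, nous obtenons l'accélération: a(t) = -2. De l'équation de l'accélération a(t) = -2, nous substituons t = 1 pour obtenir a = -2.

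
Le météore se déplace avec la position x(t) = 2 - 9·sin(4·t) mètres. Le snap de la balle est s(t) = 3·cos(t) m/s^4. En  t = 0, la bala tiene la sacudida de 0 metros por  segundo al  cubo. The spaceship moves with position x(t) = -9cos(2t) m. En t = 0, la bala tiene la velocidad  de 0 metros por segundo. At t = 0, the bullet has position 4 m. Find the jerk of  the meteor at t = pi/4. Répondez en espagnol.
Debemos derivar nuestra ecuación de la posición x(t) = 2 - 9·sin(4·t) 3 veces. Tomando d/dt de x(t), encontramos v(t) = -36·cos(4·t). Derivando la velocidad, obtenemos la aceleración: a(t) = 144·sin(4·t). Tomando d/dt de a(t), encontramos j(t) = 576·cos(4·t). Usando j(t) = 576·cos(4·t) y sustituyendo t = pi/4, encontramos j = -576.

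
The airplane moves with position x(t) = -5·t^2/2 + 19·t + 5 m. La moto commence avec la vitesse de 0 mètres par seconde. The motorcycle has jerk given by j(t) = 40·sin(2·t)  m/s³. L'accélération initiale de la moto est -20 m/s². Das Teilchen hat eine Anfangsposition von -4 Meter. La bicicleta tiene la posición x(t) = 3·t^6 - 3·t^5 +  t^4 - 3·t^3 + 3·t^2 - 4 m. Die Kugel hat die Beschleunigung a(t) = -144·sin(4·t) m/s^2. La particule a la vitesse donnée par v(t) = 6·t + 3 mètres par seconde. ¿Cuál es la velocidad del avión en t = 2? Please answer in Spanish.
Para resolver esto, necesitamos tomar 1 derivada de nuestra ecuación de la posición x(t) = -5·t^2/2 + 19·t + 5. Derivando la posición, obtenemos la velocidad: v(t) = 19 - 5·t. Usando v(t) = 19 - 5·t y sustituyendo t = 2, encontramos v = 9.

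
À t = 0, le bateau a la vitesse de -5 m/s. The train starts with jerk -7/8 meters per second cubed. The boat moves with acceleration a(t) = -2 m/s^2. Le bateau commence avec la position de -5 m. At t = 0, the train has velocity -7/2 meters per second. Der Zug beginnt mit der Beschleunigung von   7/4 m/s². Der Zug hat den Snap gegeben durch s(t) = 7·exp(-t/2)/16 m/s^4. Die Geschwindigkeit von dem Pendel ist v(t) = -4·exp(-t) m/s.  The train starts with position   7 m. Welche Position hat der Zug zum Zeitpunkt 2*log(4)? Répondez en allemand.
Ausgehend von dem Snap s(t) = 7·exp(-t/2)/16, nehmen wir 4 Integrale. Mit ∫s(t)dt und Anwendung von j(0) = -7/8, finden wir j(t) = -7·exp(-t/2)/8. Das Integral von dem Ruck ist die Beschleunigung. Mit a(0) = 7/4 erhalten wir a(t) = 7·exp(-t/2)/4. Durch Integration von der Beschleunigung und Verwendung der Anfangsbedingung v(0) = -7/2, erhalten wir v(t) = -7·exp(-t/2)/2. Mit ∫v(t)dt und Anwendung von x(0) = 7, finden wir x(t) = 7·exp(-t/2). Mit x(t) = 7·exp(-t/2) und Einsetzen von t = 2*log(4), finden wir x = 7/4.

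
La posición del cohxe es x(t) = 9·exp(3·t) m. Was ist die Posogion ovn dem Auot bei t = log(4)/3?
Aus der Gleichung für die Position x(t) = 9·exp(3·t), setzen wir t = log(4)/3 ein und erhalten x = 36.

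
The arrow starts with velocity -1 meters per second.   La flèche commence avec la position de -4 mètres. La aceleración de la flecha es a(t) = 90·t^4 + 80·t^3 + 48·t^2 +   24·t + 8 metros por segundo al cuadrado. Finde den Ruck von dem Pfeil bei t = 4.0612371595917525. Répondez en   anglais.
Starting from acceleration a(t) = 90·t^4 + 80·t^3 + 48·t^2 + 24·t + 8, we take 1 derivative. Differentiating acceleration, we get jerk: j(t) = 360·t^3 + 240·t^2 + 96·t + 24. From the given jerk equation j(t) = 360·t^3 + 240·t^2 + 96·t + 24, we substitute t = 4.0612371595917525 to get j = 28486.8148545210.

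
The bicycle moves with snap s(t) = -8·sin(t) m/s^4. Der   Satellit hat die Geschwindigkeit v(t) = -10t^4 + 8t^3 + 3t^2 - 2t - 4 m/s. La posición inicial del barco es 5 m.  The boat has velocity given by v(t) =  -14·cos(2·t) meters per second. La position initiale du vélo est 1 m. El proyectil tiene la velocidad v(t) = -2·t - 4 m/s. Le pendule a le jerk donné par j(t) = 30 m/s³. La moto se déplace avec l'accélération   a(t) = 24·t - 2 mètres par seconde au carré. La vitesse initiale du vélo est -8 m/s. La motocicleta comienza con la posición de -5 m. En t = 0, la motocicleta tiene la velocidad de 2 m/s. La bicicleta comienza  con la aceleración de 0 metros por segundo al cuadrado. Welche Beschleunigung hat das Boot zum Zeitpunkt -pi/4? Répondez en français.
En partant de la vitesse v(t) = -14·cos(2·t), nous prenons 1 dérivée. La dérivée de la vitesse donne l'accélération: a(t) = 28·sin(2·t). En utilisant a(t) = 28·sin(2·t) et en substituant t = -pi/4, nous trouvons a = -28.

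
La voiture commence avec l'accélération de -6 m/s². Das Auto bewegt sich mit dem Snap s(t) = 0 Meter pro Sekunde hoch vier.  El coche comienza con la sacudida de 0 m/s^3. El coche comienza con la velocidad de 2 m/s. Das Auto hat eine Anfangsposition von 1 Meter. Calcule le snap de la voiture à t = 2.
Nous avons le snap s(t) = 0. En substituant t = 2: s(2) = 0.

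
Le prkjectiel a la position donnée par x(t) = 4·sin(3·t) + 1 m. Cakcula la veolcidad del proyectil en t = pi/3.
Para resolver esto, necesitamos tomar 1 derivada de nuestra ecuación de la posición x(t) = 4·sin(3·t) + 1. La derivada de la posición da la velocidad: v(t) = 12·cos(3·t). Usando v(t) = 12·cos(3·t) y sustituyendo t = pi/3, encontramos v = -12.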